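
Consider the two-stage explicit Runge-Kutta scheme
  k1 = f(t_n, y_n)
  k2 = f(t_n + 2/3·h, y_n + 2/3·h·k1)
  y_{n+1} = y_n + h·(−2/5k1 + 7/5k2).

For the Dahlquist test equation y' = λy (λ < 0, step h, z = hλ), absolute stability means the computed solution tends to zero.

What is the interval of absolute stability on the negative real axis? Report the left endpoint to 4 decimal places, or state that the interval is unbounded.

Test eqn y'=λy, z=hλ:
  k1=λy_n ⇒ h·k1=z·y_n;  k2=λ(1+2/3z)y_n ⇒ h·k2=z(1+2/3z)y_n
  y_{n+1}/y_n = 1 − 2/5z + 7/5z(1+2/3z) = 1 + z + 14/15z²
  ⇒ R(z) = 1 + z + 14/15z².

Solve |R(x)|<1 on ℝ⁻.
x=-0.43: |R|=0.7426
R=1: x+14/15x²=0 ⇒ x=−15/14=-1.0714; min R=1−1/(4·14/15)=0.7321>−1
Confirm numerically:
  x=-1.007: |R|=0.93945 <1
  x=-0.795: |R|=0.79489 <1
  x=-0.573: |R|=0.73344 <1
  x=-1.388: |R|=1.41011 >1
  x=-1.117: |R|=1.04751 >1
So |R|<1 on (-1.0714, 0).

z∈(-1.0714,0).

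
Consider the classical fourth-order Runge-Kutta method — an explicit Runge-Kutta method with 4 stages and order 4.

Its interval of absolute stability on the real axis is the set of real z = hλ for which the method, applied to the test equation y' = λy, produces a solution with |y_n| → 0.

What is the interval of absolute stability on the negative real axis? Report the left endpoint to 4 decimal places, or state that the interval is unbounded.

With y'=λy (z=hλ):
  order 4, 4-stage ⇒ R(z)=1+z+z^2/2+z^3/6+z^4/24
  (e.g. R(-1.24)=0.30954, |R|=0.30954)

Solve |R(x)|<1 on ℝ⁻.
x=-1.24: |R|=0.3095
|R(-2.78)|=0.9920 |R(-2.44)|=0.5926 |R(-0.63)|=0.5333
Bisect:
  x_lo=-3.5846 |R|=3.0427  x_hi=-0.2686 |R|=0.7645
  mid=-1.92656 |R|=0.31149 →hi
  mid=-2.75556 |R|=0.95608 →hi
  mid=-3.17005 |R|=1.75293 →lo
  mid=-2.96281 |R|=1.30232 →lo
  mid=-2.85918 |R|=1.11724 →lo
  mid=-2.80737 |R|=1.03380 →lo
  mid=-2.78146 |R|=0.99424 →hi
  mid=-2.79442 |R|=1.01384 →lo
  mid=-2.78794 |R|=1.00400 →lo
  ...
  [-2.78531,-2.78511] ⇒ x*=-2.7853
Interval (-2.7853, 0).

(-2.7853, 0).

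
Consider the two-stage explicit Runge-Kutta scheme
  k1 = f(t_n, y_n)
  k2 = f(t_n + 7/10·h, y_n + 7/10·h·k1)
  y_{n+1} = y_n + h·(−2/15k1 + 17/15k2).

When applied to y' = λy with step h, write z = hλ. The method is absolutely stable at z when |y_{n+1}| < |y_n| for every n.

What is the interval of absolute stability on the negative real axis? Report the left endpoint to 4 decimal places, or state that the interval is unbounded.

On y'=λy, z=hλ:
  k1=λy_n ⇒ h·k1=z·y_n;  k2=λ(1+7/10z)y_n ⇒ h·k2=z(1+7/10z)y_n
  y_{n+1}/y_n = 1 − 2/15z + 17/15z(1+7/10z) = 1 + z + 119/150z²
  ⇒ R(z) = 1 + z + 119/150z².

Solve |R(x)|<1 on ℝ⁻.
x=-1.62: |R|=1.4620
R=1: x+119/150x²=0 ⇒ x=−150/119=-1.2605; min R=1−1/(4·119/150)=0.6849>−1
Confirm numerically:
  x=-1.217: |R|=0.95800 <1
  x=-1.058: |R|=0.83003 <1
  x=-0.841: |R|=0.72011 <1
  x=-0.664: |R|=0.68578 <1
  x=-1.842: |R|=1.84975 >1
  x=-1.320: |R|=1.06230 >1
Stable set (-1.2605, 0).

(-1.2605, 0).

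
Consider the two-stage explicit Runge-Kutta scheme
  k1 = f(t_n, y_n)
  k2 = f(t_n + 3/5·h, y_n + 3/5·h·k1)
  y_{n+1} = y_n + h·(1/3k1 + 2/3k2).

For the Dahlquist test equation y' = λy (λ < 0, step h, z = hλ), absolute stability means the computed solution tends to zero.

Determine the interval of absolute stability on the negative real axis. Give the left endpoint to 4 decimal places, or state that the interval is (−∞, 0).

Test eqn y'=λy, z=hλ:
  k1=λy_n ⇒ h·k1=z·y_n;  k2=λ(1+3/5z)y_n ⇒ h·k2=z(1+3/5z)y_n
  y_{n+1}/y_n = 1 + 1/3z + 2/3z(1+3/5z) = 1 + z + 2/5z²
  R(z) = 1 + z + 2/5z².

Need |R(x)|<1, x<0.
x=-0.9: |R|=0.4240
R=1: x+2/5x²=0 ⇒ x=−5/2=-2.5000; min R=1−1/(4·2/5)=0.3750>−1
Confirm numerically:
  x=-1.961: |R|=0.57721 <1
  x=-1.774: |R|=0.48483 <1
  x=-1.703: |R|=0.45708 <1
  x=-1.491: |R|=0.39823 <1
  x=-2.913: |R|=1.48123 >1
  x=-2.778: |R|=1.30891 >1
Interval (-2.5000, 0).

z∈(-2.5000,0).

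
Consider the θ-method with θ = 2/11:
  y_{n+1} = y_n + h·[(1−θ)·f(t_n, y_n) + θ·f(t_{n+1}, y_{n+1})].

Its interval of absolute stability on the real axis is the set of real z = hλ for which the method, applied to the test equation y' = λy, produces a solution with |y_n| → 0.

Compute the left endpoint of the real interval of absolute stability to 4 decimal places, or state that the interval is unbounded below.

z* = -3.1429.

Test eqn y'=λy, z=hλ:
  y_{n+1} = y_n + z·[9/11·y_n + 2/11·y_{n+1}] ⇒ (1 − 2/11z)y_{n+1} = (1 + 9/11z)y_n
  ⇒ R(z) = (1 + 9/11z)/(1 − 2/11z).

Solve |R(x)|<1 on ℝ⁻.
x=-1.22: |R|=0.0015
R=−1: 1+9/11x = −1+2/11x ⇒ -7/11x=2 ⇒ x=2/(-7/11)=-3.1429
Confirm numerically:
  x=-3.070: |R|=0.97025 <1
  x=-2.035: |R|=0.48540 <1
  x=-1.688: |R|=0.29160 <1
  x=-1.366: |R|=0.09423 <1
  x=-3.575: |R|=1.16667 >1
  x=-3.469: |R|=1.12727 >1
Stable set (-3.1429, 0).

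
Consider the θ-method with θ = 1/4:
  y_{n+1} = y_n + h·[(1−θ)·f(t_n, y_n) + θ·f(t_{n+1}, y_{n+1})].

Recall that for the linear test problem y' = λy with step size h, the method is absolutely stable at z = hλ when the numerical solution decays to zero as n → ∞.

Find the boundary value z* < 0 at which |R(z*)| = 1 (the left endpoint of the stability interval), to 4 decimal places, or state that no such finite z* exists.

Test eqn y'=λy, z=hλ:
  y_{n+1} = y_n + z·[3/4·y_n + 1/4·y_{n+1}] ⇒ (1 − 1/4z)y_{n+1} = (1 + 3/4z)y_n
  so R(z) = (1 + 3/4z)/(1 − 1/4z).

Solve |R(x)|<1 on ℝ⁻.
x=-1.72: |R|=0.2028
R=−1: 1+3/4x = −1+1/4x ⇒ -1/2x=2 ⇒ x=2/(-1/2)=-4.0000
Confirm numerically:
  x=-3.711: |R|=0.92504 <1
  x=-3.356: |R|=0.82490 <1
  x=-2.123: |R|=0.38690 <1
  x=-4.238: |R|=1.05778 >1
  x=-4.051: |R|=1.01267 >1
Interval (-4.0000, 0).

z* = -4.0000.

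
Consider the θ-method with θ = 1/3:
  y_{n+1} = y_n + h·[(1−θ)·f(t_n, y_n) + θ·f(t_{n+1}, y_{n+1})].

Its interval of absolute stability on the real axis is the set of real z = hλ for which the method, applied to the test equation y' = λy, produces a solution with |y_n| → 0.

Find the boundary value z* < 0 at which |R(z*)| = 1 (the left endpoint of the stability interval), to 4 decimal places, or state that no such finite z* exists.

left endpoint -6.0000.

With y'=λy (z=hλ):
  y_{n+1} = y_n + z·[2/3·y_n + 1/3·y_{n+1}] ⇒ (1 − 1/3z)y_{n+1} = (1 + 2/3z)y_n
  R(z) = (1 + 2/3z)/(1 − 1/3z).

Need |R(x)|<1, x<0.
x=-1.15: |R|=0.1687
R=−1: 1+2/3x = −1+1/3x ⇒ -1/3x=2 ⇒ x=2/(-1/3)=-6.0000
Confirm numerically:
  x=-5.405: |R|=0.92921 <1
  x=-4.915: |R|=0.86292 <1
  x=-3.877: |R|=0.69129 <1
  x=-3.373: |R|=0.58779 <1
  x=-6.591: |R|=1.06162 >1
  x=-6.369: |R|=1.03939 >1
  x=-6.219: |R|=1.02376 >1
So |R|<1 on (-6.0000, 0).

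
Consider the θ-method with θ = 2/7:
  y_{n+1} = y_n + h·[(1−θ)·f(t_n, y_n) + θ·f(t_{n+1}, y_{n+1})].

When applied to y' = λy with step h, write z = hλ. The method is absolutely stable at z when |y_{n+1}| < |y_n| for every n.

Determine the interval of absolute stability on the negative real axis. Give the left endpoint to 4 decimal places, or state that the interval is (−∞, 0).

z∈(-4.6667,0).

On y'=λy, z=hλ:
  y_{n+1} = y_n + z·[5/7·y_n + 2/7·y_{n+1}] ⇒ (1 − 2/7z)y_{n+1} = (1 + 5/7z)y_n
  so R(z) = (1 + 5/7z)/(1 − 2/7z).

Boundary: |R(x)|=1, x<0.
x=-0.46: |R|=0.5934
R=−1: 1+5/7x = −1+2/7x ⇒ -3/7x=2 ⇒ x=2/(-3/7)=-4.6667
Confirm numerically:
  x=-3.804: |R|=0.82284 <1
  x=-3.272: |R|=0.69108 <1
  x=-2.875: |R|=0.57843 <1
  x=-2.792: |R|=0.55308 <1
  x=-4.955: |R|=1.05115 >1
  x=-4.774: |R|=1.01946 >1
Stable set (-4.6667, 0).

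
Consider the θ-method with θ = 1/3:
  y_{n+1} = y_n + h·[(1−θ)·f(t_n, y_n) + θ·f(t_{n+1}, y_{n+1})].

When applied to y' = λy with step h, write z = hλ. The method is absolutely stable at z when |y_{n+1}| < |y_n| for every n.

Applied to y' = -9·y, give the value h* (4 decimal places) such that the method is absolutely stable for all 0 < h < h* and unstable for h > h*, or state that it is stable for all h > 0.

Test eqn y'=λy, z=hλ:
  y_{n+1} = y_n + z·[2/3·y_n + 1/3·y_{n+1}] ⇒ (1 − 1/3z)y_{n+1} = (1 + 2/3z)y_n
  Hence R(z) = (1 + 2/3z)/(1 − 1/3z).

Need |R(x)|<1, x<0.
x=-0.8: |R|=0.3684
R=−1: 1+2/3x = −1+1/3x ⇒ -1/3x=2 ⇒ x=2/(-1/3)=-6.0000
Confirm numerically:
  x=-5.961: |R|=0.99565 <1
  x=-5.000: |R|=0.87500 <1
  x=-4.025: |R|=0.71886 <1
  x=-6.478: |R|=1.05043 >1
  x=-6.440: |R|=1.04661 >1
So |R|<1 on (-6.0000, 0).

(-6.0000,0); λ=-9 ⇒ h* = (6)/9 = 0.6667.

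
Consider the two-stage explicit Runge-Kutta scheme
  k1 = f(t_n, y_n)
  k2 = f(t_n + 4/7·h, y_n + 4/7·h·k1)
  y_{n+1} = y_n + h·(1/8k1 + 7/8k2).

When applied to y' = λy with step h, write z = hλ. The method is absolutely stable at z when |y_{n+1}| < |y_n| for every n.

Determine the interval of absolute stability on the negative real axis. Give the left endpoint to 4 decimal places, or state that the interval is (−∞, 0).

Test eqn y'=λy, z=hλ:
  k1=λy_n ⇒ h·k1=z·y_n;  k2=λ(1+4/7z)y_n ⇒ h·k2=z(1+4/7z)y_n
  y_{n+1}/y_n = 1 + 1/8z + 7/8z(1+4/7z) = 1 + z + 1/2z²
  so R(z) = 1 + z + 1/2z².

Boundary: |R(x)|=1, x<0.
x=-1.52: |R|=0.6352
R=1: x+1/2x²=0 ⇒ x=−2=-2.0000; min R=1−1/(4·1/2)=0.5000>−1
Confirm numerically:
  x=-1.452: |R|=0.60215 <1
  x=-1.368: |R|=0.56771 <1
  x=-0.897: |R|=0.50530 <1
  x=-2.397: |R|=1.47580 >1
  x=-2.299: |R|=1.34370 >1
So |R|<1 on (-2.0000, 0).

z∈(-2.0000,0).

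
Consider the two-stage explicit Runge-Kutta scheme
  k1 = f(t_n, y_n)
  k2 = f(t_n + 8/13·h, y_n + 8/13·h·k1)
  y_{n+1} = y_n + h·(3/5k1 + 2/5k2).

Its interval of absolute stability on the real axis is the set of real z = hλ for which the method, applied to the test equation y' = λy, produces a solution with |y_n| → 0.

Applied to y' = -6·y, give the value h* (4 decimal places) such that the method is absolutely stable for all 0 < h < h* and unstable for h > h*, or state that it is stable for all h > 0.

(-4.0625,0); λ=-6 ⇒ h* = (65/16)/6 = 0.6771.

On y'=λy, z=hλ:
  k1=λy_n ⇒ h·k1=z·y_n;  k2=λ(1+8/13z)y_n ⇒ h·k2=z(1+8/13z)y_n
  y_{n+1}/y_n = 1 + 3/5z + 2/5z(1+8/13z) = 1 + z + 16/65z²
  R(z) = 1 + z + 16/65z².

Solve |R(x)|<1 on ℝ⁻.
x=-0.55: |R|=0.5245
R=1: x+16/65x²=0 ⇒ x=−65/16=-4.0625; min R=1−1/(4·16/65)=-0.0156>−1
Confirm numerically:
  x=-3.723: |R|=0.68887 <1
  x=-3.451: |R|=0.48054 <1
  x=-2.332: |R|=0.00664 <1
  x=-1.686: |R|=0.01372 <1
  x=-4.643: |R|=1.66345 >1
  x=-4.460: |R|=1.43639 >1
  x=-4.142: |R|=1.08106 >1
Stable set (-4.0625, 0).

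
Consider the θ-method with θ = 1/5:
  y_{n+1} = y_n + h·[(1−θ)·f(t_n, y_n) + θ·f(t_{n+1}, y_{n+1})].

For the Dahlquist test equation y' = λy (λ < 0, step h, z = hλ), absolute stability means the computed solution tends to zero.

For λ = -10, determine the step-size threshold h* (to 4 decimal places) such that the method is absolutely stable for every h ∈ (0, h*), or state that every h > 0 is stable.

(-3.3333,0); λ=-10 ⇒ h* = (10/3)/10 = 0.3333.

With y'=λy (z=hλ):
  y_{n+1} = y_n + z·[4/5·y_n + 1/5·y_{n+1}] ⇒ (1 − 1/5z)y_{n+1} = (1 + 4/5z)y_n
  Hence R(z) = (1 + 4/5z)/(1 − 1/5z).

Find x<0 with |R(x)|<1.
x=-1.59: |R|=0.2064
R=−1: 1+4/5x = −1+1/5x ⇒ -3/5x=2 ⇒ x=2/(-3/5)=-3.3333
Confirm numerically:
  x=-2.879: |R|=0.82701 <1
  x=-2.793: |R|=0.79199 <1
  x=-2.747: |R|=0.77294 <1
  x=-1.641: |R|=0.23551 <1
  x=-3.774: |R|=1.15067 >1
  x=-3.690: |R|=1.12313 >1
  x=-3.566: |R|=1.08148 >1
Stable set (-3.3333, 0).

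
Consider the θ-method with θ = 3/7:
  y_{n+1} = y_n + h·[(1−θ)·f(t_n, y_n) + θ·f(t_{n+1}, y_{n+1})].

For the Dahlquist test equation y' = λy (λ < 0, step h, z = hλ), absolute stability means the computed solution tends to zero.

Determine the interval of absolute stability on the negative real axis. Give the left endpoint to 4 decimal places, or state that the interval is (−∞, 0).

(-14.0000, 0).

On y'=λy, z=hλ:
  y_{n+1} = y_n + z·[4/7·y_n + 3/7·y_{n+1}] ⇒ (1 − 3/7z)y_{n+1} = (1 + 4/7z)y_n
  R(z) = (1 + 4/7z)/(1 − 3/7z).

Find x<0 with |R(x)|<1.
x=-0.55: |R|=0.5549
R=−1: 1+4/7x = −1+3/7x ⇒ -1/7x=2 ⇒ x=2/(-1/7)=-14.0000
Confirm numerically:
  x=-11.770: |R|=0.94729 <1
  x=-11.737: |R|=0.94639 <1
  x=-11.588: |R|=0.94225 <1
  x=-9.752: |R|=0.88283 <1
  x=-14.347: |R|=1.00693 >1
  x=-14.058: |R|=1.00118 >1
Stable set (-14.0000, 0).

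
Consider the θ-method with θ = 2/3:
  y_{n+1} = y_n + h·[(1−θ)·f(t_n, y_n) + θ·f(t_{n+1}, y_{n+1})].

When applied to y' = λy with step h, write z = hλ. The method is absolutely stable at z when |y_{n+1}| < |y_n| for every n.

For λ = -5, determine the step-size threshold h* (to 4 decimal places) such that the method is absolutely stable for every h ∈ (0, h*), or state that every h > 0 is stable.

interval (−∞, 0). Any h>0 works for λ=-5.

On y'=λy, z=hλ:
  y_{n+1} = y_n + z·[1/3·y_n + 2/3·y_{n+1}] ⇒ (1 − 2/3z)y_{n+1} = (1 + 1/3z)y_n
  Hence R(z) = (1 + 1/3z)/(1 − 2/3z).

Solve |R(x)|<1 on ℝ⁻.
x=-0.95: |R|=0.4184
x=-2: |R|=0.1429
x=-10: |R|=0.3043
x=-100: |R|=0.4778
θ=2/3≥1/2 ⇒ |1+1/3x|<|1−2/3x| ∀x<0 ⇒ interval (−∞,0).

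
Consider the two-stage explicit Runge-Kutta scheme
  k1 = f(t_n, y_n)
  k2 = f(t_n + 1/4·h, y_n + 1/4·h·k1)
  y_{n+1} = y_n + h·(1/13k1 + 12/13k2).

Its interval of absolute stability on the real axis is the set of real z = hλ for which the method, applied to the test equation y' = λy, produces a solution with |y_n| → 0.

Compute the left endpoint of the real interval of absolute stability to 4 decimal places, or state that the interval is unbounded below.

On y'=λy, z=hλ:
  k1=λy_n ⇒ h·k1=z·y_n;  k2=λ(1+1/4z)y_n ⇒ h·k2=z(1+1/4z)y_n
  y_{n+1}/y_n = 1 + 1/13z + 12/13z(1+1/4z) = 1 + z + 3/13z²
  R(z) = 1 + z + 3/13z².

Boundary: |R(x)|=1, x<0.
x=-0.88: |R|=0.2987
R=1: x+3/13x²=0 ⇒ x=−13/3=-4.3333; min R=1−1/(4·3/13)=-0.0833>−1
Confirm numerically:
  x=-4.285: |R|=0.95221 <1
  x=-3.468: |R|=0.30747 <1
  x=-3.463: |R|=0.30447 <1
  x=-4.833: |R|=1.55728 >1
  x=-4.666: |R|=1.35821 >1
  x=-4.587: |R|=1.26852 >1
Stable set (-4.3333, 0).

left endpoint -4.3333.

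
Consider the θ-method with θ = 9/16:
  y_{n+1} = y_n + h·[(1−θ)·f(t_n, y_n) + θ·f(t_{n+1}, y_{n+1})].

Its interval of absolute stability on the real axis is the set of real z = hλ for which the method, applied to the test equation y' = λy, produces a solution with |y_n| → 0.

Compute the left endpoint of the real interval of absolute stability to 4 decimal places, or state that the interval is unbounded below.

unbounded; (−∞, 0).

Set f=λy, z=hλ:
  y_{n+1} = y_n + z·[7/16·y_n + 9/16·y_{n+1}] ⇒ (1 − 9/16z)y_{n+1} = (1 + 7/16z)y_n
  ⇒ R(z) = (1 + 7/16z)/(1 − 9/16z).

Find x<0 with |R(x)|<1.
x=-1.26: |R|=0.2626
x=-2: |R|=0.0588
x=-10: |R|=0.5094
x=-100: |R|=0.7467
θ=9/16≥1/2 ⇒ |1+7/16x|<|1−9/16x| ∀x<0 ⇒ unbounded interval.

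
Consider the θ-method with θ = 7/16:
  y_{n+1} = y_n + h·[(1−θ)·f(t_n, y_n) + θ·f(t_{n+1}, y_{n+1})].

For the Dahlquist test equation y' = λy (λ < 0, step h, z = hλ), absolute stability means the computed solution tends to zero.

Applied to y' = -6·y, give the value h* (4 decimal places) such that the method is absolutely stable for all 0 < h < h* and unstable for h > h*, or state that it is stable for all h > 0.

(-16.0000,0); λ=-6 ⇒ h* = (16)/6 = 2.6667.

On y'=λy, z=hλ:
  y_{n+1} = y_n + z·[9/16·y_n + 7/16·y_{n+1}] ⇒ (1 − 7/16z)y_{n+1} = (1 + 9/16z)y_n
  Hence R(z) = (1 + 9/16z)/(1 − 7/16z).

Solve |R(x)|<1 on ℝ⁻.
x=-0.48: |R|=0.6033
R=−1: 1+9/16x = −1+7/16x ⇒ -1/8x=2 ⇒ x=2/(-1/8)=-16.0000
Confirm numerically:
  x=-13.200: |R|=0.94834 <1
  x=-11.442: |R|=0.90513 <1
  x=-6.407: |R|=0.68469 <1
  x=-16.582: |R|=1.00881 >1
  x=-16.021: |R|=1.00033 >1
So |R|<1 on (-16.0000, 0).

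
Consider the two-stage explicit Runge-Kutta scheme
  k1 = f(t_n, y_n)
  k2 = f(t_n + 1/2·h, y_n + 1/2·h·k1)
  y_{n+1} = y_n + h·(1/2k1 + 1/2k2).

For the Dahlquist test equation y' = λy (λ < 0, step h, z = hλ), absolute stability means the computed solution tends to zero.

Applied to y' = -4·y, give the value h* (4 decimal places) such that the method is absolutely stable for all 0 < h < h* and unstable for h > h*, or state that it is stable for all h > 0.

(-4.0000,0); λ=-4 ⇒ h* = (4)/4 = 1.0000.

Set f=λy, z=hλ:
  k1=λy_n ⇒ h·k1=z·y_n;  k2=λ(1+1/2z)y_n ⇒ h·k2=z(1+1/2z)y_n
  y_{n+1}/y_n = 1 + 1/2z + 1/2z(1+1/2z) = 1 + z + 1/4z²
  ⇒ R(z) = 1 + z + 1/4z².

Boundary: |R(x)|=1, x<0.
x=-1.64: |R|=0.0324
R=1: x+1/4x²=0 ⇒ x=−4=-4.0000; min R=1−1/(4·1/4)=0.0000>−1
Confirm numerically:
  x=-3.927: |R|=0.92833 <1
  x=-3.101: |R|=0.30305 <1
  x=-2.060: |R|=0.00090 <1
  x=-1.717: |R|=0.02002 <1
  x=-4.125: |R|=1.12891 >1
  x=-4.046: |R|=1.04653 >1
So |R|<1 on (-4.0000, 0).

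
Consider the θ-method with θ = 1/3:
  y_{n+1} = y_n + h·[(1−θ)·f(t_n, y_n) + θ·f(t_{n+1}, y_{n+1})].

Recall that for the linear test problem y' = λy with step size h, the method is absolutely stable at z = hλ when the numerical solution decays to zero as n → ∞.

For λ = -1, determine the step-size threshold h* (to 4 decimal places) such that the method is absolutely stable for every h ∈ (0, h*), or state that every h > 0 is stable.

(-6.0000,0); λ=-1 ⇒ h* = (6)/1 = 6.0000.

On y'=λy, z=hλ:
  y_{n+1} = y_n + z·[2/3·y_n + 1/3·y_{n+1}] ⇒ (1 − 1/3z)y_{n+1} = (1 + 2/3z)y_n
  so R(z) = (1 + 2/3z)/(1 − 1/3z).

Find x<0 with |R(x)|<1.
x=-0.49: |R|=0.5788
R=−1: 1+2/3x = −1+1/3x ⇒ -1/3x=2 ⇒ x=2/(-1/3)=-6.0000
Confirm numerically:
  x=-4.746: |R|=0.83811 <1
  x=-4.520: |R|=0.80319 <1
  x=-3.177: |R|=0.54298 <1
  x=-2.636: |R|=0.40312 <1
  x=-6.416: |R|=1.04418 >1
  x=-6.241: |R|=1.02608 >1
  x=-6.031: |R|=1.00343 >1
So |R|<1 on (-6.0000, 0).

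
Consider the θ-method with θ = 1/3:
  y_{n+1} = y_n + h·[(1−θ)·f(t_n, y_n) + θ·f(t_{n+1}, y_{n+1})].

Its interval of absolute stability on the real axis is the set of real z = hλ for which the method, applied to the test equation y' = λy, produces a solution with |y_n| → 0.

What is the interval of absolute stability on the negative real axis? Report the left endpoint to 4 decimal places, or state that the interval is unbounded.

(-6.0000, 0).

Test eqn y'=λy, z=hλ:
  y_{n+1} = y_n + z·[2/3·y_n + 1/3·y_{n+1}] ⇒ (1 − 1/3z)y_{n+1} = (1 + 2/3z)y_n
  so R(z) = (1 + 2/3z)/(1 − 1/3z).

Boundary: |R(x)|=1, x<0.
x=-0.72: |R|=0.4194
R=−1: 1+2/3x = −1+1/3x ⇒ -1/3x=2 ⇒ x=2/(-1/3)=-6.0000
Confirm numerically:
  x=-5.573: |R|=0.95019 <1
  x=-4.970: |R|=0.87077 <1
  x=-4.435: |R|=0.78951 <1
  x=-6.521: |R|=1.05472 >1
  x=-6.291: |R|=1.03132 >1
  x=-6.059: |R|=1.00651 >1
So |R|<1 on (-6.0000, 0).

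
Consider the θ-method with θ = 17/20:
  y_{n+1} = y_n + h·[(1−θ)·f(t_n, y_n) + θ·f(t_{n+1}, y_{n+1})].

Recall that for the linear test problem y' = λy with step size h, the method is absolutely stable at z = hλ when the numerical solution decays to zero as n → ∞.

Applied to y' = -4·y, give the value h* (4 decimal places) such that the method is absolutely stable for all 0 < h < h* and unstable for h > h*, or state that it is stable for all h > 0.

Test eqn y'=λy, z=hλ:
  y_{n+1} = y_n + z·[3/20·y_n + 17/20·y_{n+1}] ⇒ (1 − 17/20z)y_{n+1} = (1 + 3/20z)y_n
  so R(z) = (1 + 3/20z)/(1 − 17/20z).

Need |R(x)|<1, x<0.
x=-1.12: |R|=0.4262
x=-2: |R|=0.2593
x=-10: |R|=0.0526
x=-100: |R|=0.1628
θ=17/20≥1/2 ⇒ |1+3/20x|<|1−17/20x| ∀x<0 ⇒ stable on all of ℝ⁻.

interval (−∞, 0). Any h>0 works for λ=-4.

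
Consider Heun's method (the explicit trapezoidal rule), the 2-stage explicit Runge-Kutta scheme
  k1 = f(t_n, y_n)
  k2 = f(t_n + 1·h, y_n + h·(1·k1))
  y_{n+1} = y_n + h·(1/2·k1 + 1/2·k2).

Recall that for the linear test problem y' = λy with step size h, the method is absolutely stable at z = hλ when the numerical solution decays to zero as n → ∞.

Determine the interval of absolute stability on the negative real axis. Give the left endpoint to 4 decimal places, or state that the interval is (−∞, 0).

On y'=λy, z=hλ:
  order 2, 2-stage ⇒ R(z)=1+z+z^2/2
  (e.g. R(-1.68)=0.73120, |R|=0.73120)

Need |R(x)|<1, x<0.
x=-1.68: |R|=0.7312
|R(-1.63)|=0.6985 |R(-0.97)|=0.5005 |R(-0.83)|=0.5145
Bisect:
  x_lo=-2.4458 |R|=1.5452  x_hi=-0.2386 |R|=0.7899
  mid=-1.34220 |R|=0.55855 →hi
  mid=-1.89401 |R|=0.89963 →hi
  mid=-2.16992 |R|=1.18436 →lo
  mid=-2.03197 |R|=1.03248 →lo
  mid=-1.96299 |R|=0.96367 →hi
  mid=-1.99748 |R|=0.99748 →hi
  mid=-2.01472 |R|=1.01483 →lo
  ...
  [-2.00004,-1.99990] ⇒ x*=-2.0000
So |R|<1 on (-2.0000, 0).

z∈(-2.0000,0).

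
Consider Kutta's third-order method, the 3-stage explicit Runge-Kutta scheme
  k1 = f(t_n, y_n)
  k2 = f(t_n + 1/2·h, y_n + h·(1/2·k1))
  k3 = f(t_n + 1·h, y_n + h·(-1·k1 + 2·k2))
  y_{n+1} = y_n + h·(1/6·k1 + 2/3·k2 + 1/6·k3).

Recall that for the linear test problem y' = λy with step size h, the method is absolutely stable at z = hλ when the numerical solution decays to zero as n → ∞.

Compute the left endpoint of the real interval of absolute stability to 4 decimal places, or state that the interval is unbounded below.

z* = -2.5127.

Set f=λy, z=hλ:
  order 3, 3-stage ⇒ R(z)=1+z+z^2/2+z^3/6
  (e.g. R(-0.47)=0.62315, |R|=0.62315)

Solve |R(x)|<1 on ℝ⁻.
x=-0.47: |R|=0.6231
|R(-1.28)|=0.1897 |R(-1.17)|=0.2475 |R(-0.99)|=0.3383
Bisect:
  x_lo=-3.3878 |R|=3.1297  x_hi=-0.0985 |R|=0.9062
  mid=-1.74316 |R|=0.10666 →hi
  mid=-2.56550 |R|=1.08887 →lo
  mid=-2.15433 |R|=0.50019 →hi
  mid=-2.35992 |R|=0.76579 →hi
  mid=-2.46271 |R|=0.91960 →hi
  mid=-2.51411 |R|=1.00224 →lo
  mid=-2.48841 |R|=0.96043 →hi
  mid=-2.50126 |R|=0.98121 →hi
  mid=-2.50768 |R|=0.99169 →hi
  ...
  [-2.51290,-2.51270] ⇒ x*=-2.5127
Stable set (-2.5127, 0).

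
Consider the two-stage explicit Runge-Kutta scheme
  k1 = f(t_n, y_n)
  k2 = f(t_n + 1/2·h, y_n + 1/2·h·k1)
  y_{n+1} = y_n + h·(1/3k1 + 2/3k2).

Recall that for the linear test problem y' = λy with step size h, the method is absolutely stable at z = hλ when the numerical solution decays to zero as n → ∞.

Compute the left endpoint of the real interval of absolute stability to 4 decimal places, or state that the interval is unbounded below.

left endpoint -3.0000.

Test eqn y'=λy, z=hλ:
  k1=λy_n ⇒ h·k1=z·y_n;  k2=λ(1+1/2z)y_n ⇒ h·k2=z(1+1/2z)y_n
  y_{n+1}/y_n = 1 + 1/3z + 2/3z(1+1/2z) = 1 + z + 1/3z²
  Hence R(z) = 1 + z + 1/3z².

Solve |R(x)|<1 on ℝ⁻.
x=-1.11: |R|=0.3007
R=1: x+1/3x²=0 ⇒ x=−3=-3.0000; min R=1−1/(4·1/3)=0.2500>−1
Confirm numerically:
  x=-2.866: |R|=0.87199 <1
  x=-1.498: |R|=0.25000 <1
  x=-1.469: |R|=0.25032 <1
  x=-3.248: |R|=1.26850 >1
  x=-3.115: |R|=1.11941 >1
  x=-3.020: |R|=1.02013 >1
So |R|<1 on (-3.0000, 0).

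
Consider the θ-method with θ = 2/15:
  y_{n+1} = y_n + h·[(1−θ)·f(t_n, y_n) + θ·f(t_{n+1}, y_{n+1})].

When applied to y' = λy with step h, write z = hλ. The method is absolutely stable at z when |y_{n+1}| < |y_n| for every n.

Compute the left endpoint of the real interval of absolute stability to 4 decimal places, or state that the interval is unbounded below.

z* = -2.7273.

With y'=λy (z=hλ):
  y_{n+1} = y_n + z·[13/15·y_n + 2/15·y_{n+1}] ⇒ (1 − 2/15z)y_{n+1} = (1 + 13/15z)y_n
  Hence R(z) = (1 + 13/15z)/(1 − 2/15z).

Boundary: |R(x)|=1, x<0.
x=-1.16: |R|=0.0046
R=−1: 1+13/15x = −1+2/15x ⇒ -11/15x=2 ⇒ x=2/(-11/15)=-2.7273
Confirm numerically:
  x=-2.562: |R|=0.90966 <1
  x=-2.454: |R|=0.84901 <1
  x=-2.080: |R|=0.62839 <1
  x=-1.593: |R|=0.31392 <1
  x=-2.867: |R|=1.07413 >1
  x=-2.781: |R|=1.02874 >1
So |R|<1 on (-2.7273, 0).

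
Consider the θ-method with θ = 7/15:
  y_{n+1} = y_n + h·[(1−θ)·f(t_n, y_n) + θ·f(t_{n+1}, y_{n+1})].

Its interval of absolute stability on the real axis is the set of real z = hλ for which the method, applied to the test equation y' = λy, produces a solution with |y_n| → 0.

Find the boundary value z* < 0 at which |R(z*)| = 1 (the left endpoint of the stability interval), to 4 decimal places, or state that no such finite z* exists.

With y'=λy (z=hλ):
  y_{n+1} = y_n + z·[8/15·y_n + 7/15·y_{n+1}] ⇒ (1 − 7/15z)y_{n+1} = (1 + 8/15z)y_n
  so R(z) = (1 + 8/15z)/(1 − 7/15z).

Boundary: |R(x)|=1, x<0.
x=-1.32: |R|=0.1832
R=−1: 1+8/15x = −1+7/15x ⇒ -1/15x=2 ⇒ x=2/(-1/15)=-30.0000
Confirm numerically:
  x=-27.406: |R|=0.98746 <1
  x=-23.512: |R|=0.96387 <1
  x=-19.254: |R|=0.92825 <1
  x=-13.028: |R|=0.84018 <1
  x=-30.394: |R|=1.00173 >1
  x=-30.100: |R|=1.00044 >1
So |R|<1 on (-30.0000, 0).

left endpoint -30.0000.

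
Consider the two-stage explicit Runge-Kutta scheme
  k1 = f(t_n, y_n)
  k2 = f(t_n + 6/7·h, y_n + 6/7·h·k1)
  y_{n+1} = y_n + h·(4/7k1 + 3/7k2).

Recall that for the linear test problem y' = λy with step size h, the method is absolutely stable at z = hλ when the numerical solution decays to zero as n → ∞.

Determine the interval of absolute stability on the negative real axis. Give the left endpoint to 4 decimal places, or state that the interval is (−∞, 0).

With y'=λy (z=hλ):
  k1=λy_n ⇒ h·k1=z·y_n;  k2=λ(1+6/7z)y_n ⇒ h·k2=z(1+6/7z)y_n
  y_{n+1}/y_n = 1 + 4/7z + 3/7z(1+6/7z) = 1 + z + 18/49z²
  so R(z) = 1 + z + 18/49z².

Boundary: |R(x)|=1, x<0.
x=-1.57: |R|=0.3355
R=1: x+18/49x²=0 ⇒ x=−49/18=-2.7222; min R=1−1/(4·18/49)=0.3194>−1
Confirm numerically:
  x=-2.557: |R|=0.84481 <1
  x=-2.182: |R|=0.56698 <1
  x=-2.098: |R|=0.51892 <1
  x=-3.088: |R|=1.41493 >1
  x=-3.042: |R|=1.35734 >1
Interval (-2.7222, 0).

z∈(-2.7222,0).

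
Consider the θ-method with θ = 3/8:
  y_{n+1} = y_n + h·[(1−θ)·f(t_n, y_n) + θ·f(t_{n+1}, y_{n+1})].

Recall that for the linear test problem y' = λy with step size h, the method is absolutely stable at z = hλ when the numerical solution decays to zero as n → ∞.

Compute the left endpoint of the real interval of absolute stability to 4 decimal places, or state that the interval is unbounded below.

Test eqn y'=λy, z=hλ:
  y_{n+1} = y_n + z·[5/8·y_n + 3/8·y_{n+1}] ⇒ (1 − 3/8z)y_{n+1} = (1 + 5/8z)y_n
  ⇒ R(z) = (1 + 5/8z)/(1 − 3/8z).

Find x<0 with |R(x)|<1.
x=-0.68: |R|=0.4582
R=−1: 1+5/8x = −1+3/8x ⇒ -1/4x=2 ⇒ x=2/(-1/4)=-8.0000
Confirm numerically:
  x=-7.456: |R|=0.96417 <1
  x=-6.839: |R|=0.91857 <1
  x=-4.452: |R|=0.66773 <1
  x=-8.276: |R|=1.01681 >1
  x=-8.134: |R|=1.00827 >1
So |R|<1 on (-8.0000, 0).

left endpoint -8.0000.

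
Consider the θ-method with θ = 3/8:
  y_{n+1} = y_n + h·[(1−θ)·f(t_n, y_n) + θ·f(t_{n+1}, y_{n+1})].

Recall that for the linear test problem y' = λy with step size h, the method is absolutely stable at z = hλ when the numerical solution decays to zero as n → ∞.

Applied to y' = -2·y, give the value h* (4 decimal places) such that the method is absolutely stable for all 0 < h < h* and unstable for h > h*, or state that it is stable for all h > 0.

Set f=λy, z=hλ:
  y_{n+1} = y_n + z·[5/8·y_n + 3/8·y_{n+1}] ⇒ (1 − 3/8z)y_{n+1} = (1 + 5/8z)y_n
  ⇒ R(z) = (1 + 5/8z)/(1 − 3/8z).

Solve |R(x)|<1 on ℝ⁻.
x=-0.86: |R|=0.3497
R=−1: 1+5/8x = −1+3/8x ⇒ -1/4x=2 ⇒ x=2/(-1/4)=-8.0000
Confirm numerically:
  x=-6.195: |R|=0.86421 <1
  x=-6.075: |R|=0.85319 <1
  x=-5.722: |R|=0.81896 <1
  x=-3.634: |R|=0.53804 <1
  x=-8.598: |R|=1.03539 >1
  x=-8.509: |R|=1.03036 >1
Interval (-8.0000, 0).

(-8.0000,0); λ=-2 ⇒ h* = (8)/2 = 4.0000.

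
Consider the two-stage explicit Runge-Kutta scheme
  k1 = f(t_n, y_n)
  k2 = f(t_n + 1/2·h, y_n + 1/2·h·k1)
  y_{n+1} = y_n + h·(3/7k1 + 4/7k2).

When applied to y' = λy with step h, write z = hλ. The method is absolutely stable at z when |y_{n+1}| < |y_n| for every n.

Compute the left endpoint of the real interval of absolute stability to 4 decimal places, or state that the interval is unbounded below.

On y'=λy, z=hλ:
  k1=λy_n ⇒ h·k1=z·y_n;  k2=λ(1+1/2z)y_n ⇒ h·k2=z(1+1/2z)y_n
  y_{n+1}/y_n = 1 + 3/7z + 4/7z(1+1/2z) = 1 + z + 2/7z²
  Hence R(z) = 1 + z + 2/7z².

Solve |R(x)|<1 on ℝ⁻.
x=-0.45: |R|=0.6079
R=1: x+2/7x²=0 ⇒ x=−7/2=-3.5000; min R=1−1/(4·2/7)=0.1250>−1
Confirm numerically:
  x=-3.441: |R|=0.94199 <1
  x=-2.643: |R|=0.35284 <1
  x=-1.934: |R|=0.13467 <1
  x=-3.652: |R|=1.15860 >1
  x=-3.556: |R|=1.05690 >1
Interval (-3.5000, 0).

z* = -3.5000.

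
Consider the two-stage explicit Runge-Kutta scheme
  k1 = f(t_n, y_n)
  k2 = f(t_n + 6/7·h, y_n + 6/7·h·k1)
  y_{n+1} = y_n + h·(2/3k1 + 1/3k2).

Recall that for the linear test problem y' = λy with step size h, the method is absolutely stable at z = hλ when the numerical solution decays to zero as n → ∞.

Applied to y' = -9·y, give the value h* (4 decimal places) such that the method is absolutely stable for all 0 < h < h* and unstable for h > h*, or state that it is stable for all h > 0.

(-3.5000,0); λ=-9 ⇒ h* = (7/2)/9 = 0.3889.

Test eqn y'=λy, z=hλ:
  k1=λy_n ⇒ h·k1=z·y_n;  k2=λ(1+6/7z)y_n ⇒ h·k2=z(1+6/7z)y_n
  y_{n+1}/y_n = 1 + 2/3z + 1/3z(1+6/7z) = 1 + z + 2/7z²
  so R(z) = 1 + z + 2/7z².

Boundary: |R(x)|=1, x<0.
x=-1.63: |R|=0.1291
R=1: x+2/7x²=0 ⇒ x=−7/2=-3.5000; min R=1−1/(4·2/7)=0.1250>−1
Confirm numerically:
  x=-3.219: |R|=0.74156 <1
  x=-2.097: |R|=0.15940 <1
  x=-1.644: |R|=0.12821 <1
  x=-3.840: |R|=1.37303 >1
  x=-3.809: |R|=1.33628 >1
  x=-3.665: |R|=1.17278 >1
Stable set (-3.5000, 0).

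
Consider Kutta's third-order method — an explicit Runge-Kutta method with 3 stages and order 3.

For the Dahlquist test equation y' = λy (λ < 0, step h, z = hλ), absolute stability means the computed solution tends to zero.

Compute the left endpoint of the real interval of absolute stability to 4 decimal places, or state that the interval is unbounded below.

On y'=λy, z=hλ:
  order 3, 3-stage ⇒ R(z)=1+z+z^2/2+z^3/6
  (e.g. R(-0.91)=0.37845, |R|=0.37845)

Need |R(x)|<1, x<0.
x=-0.91: |R|=0.3785
|R(-2.06)|=0.3952 |R(-1.77)|=0.1278 |R(-0.66)|=0.5099
Bisect:
  x_lo=-3.1813 |R|=2.4871  x_hi=-0.0752 |R|=0.9276
  mid=-1.62825 |R|=0.02212 →hi
  mid=-2.40478 |R|=0.83108 →hi
  mid=-2.79304 |R|=1.52395 →lo
  mid=-2.59891 |R|=1.14739 →lo
  mid=-2.50184 |R|=0.98216 →hi
  mid=-2.55037 |R|=1.06295 →lo
  mid=-2.52611 |R|=1.02211 →lo
  mid=-2.51397 |R|=1.00202 →lo
  mid=-2.50791 |R|=0.99206 →hi
  mid=-2.51094 |R|=0.99704 →hi
  ...
  [-2.51284,-2.51265] ⇒ x*=-2.5127
So |R|<1 on (-2.5127, 0).

left endpoint -2.5127.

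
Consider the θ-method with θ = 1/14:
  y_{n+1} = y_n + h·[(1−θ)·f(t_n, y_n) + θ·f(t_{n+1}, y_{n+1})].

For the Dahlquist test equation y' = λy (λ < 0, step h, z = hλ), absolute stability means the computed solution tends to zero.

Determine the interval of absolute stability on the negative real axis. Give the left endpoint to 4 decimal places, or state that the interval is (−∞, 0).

On y'=λy, z=hλ:
  y_{n+1} = y_n + z·[13/14·y_n + 1/14·y_{n+1}] ⇒ (1 − 1/14z)y_{n+1} = (1 + 13/14z)y_n
  ⇒ R(z) = (1 + 13/14z)/(1 − 1/14z).

Solve |R(x)|<1 on ℝ⁻.
x=-1.25: |R|=0.1475
R=−1: 1+13/14x = −1+1/14x ⇒ -6/7x=2 ⇒ x=2/(-6/7)=-2.3333
Confirm numerically:
  x=-1.997: |R|=0.74770 <1
  x=-1.463: |R|=0.32458 <1
  x=-1.212: |R|=0.11544 <1
  x=-1.062: |R|=0.01288 <1
  x=-2.638: |R|=1.21974 >1
  x=-2.587: |R|=1.18352 >1
Interval (-2.3333, 0).

z∈(-2.3333,0).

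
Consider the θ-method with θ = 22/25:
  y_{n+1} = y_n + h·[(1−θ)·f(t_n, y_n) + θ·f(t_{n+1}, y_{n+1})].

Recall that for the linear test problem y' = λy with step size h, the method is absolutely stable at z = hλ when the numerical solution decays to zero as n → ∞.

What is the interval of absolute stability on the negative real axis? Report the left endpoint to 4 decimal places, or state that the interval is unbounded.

Set f=λy, z=hλ:
  y_{n+1} = y_n + z·[3/25·y_n + 22/25·y_{n+1}] ⇒ (1 − 22/25z)y_{n+1} = (1 + 3/25z)y_n
  Hence R(z) = (1 + 3/25z)/(1 − 22/25z).

Find x<0 with |R(x)|<1.
x=-1.57: |R|=0.3408
x=-2: |R|=0.2754
x=-10: |R|=0.0204
x=-100: |R|=0.1236
θ=22/25≥1/2 ⇒ |1+3/25x|<|1−22/25x| ∀x<0 ⇒ interval (−∞,0).

interval (−∞, 0).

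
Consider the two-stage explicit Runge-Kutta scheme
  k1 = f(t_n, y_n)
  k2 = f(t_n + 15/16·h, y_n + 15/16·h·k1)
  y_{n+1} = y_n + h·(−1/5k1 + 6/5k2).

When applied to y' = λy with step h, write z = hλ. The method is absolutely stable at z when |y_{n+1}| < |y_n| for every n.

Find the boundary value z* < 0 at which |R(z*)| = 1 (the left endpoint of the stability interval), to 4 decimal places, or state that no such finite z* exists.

z* = -0.8889.

On y'=λy, z=hλ:
  k1=λy_n ⇒ h·k1=z·y_n;  k2=λ(1+15/16z)y_n ⇒ h·k2=z(1+15/16z)y_n
  y_{n+1}/y_n = 1 − 1/5z + 6/5z(1+15/16z) = 1 + z + 9/8z²
  R(z) = 1 + z + 9/8z².

Boundary: |R(x)|=1, x<0.
x=-0.43: |R|=0.7780
R=1: x+9/8x²=0 ⇒ x=−8/9=-0.8889; min R=1−1/(4·9/8)=0.7778>−1
Confirm numerically:
  x=-0.616: |R|=0.81089 <1
  x=-0.615: |R|=0.81050 <1
  x=-0.380: |R|=0.78245 <1
  x=-1.281: |R|=1.56508 >1
  x=-1.248: |R|=1.50419 >1
  x=-1.058: |R|=1.20128 >1
Interval (-0.8889, 0).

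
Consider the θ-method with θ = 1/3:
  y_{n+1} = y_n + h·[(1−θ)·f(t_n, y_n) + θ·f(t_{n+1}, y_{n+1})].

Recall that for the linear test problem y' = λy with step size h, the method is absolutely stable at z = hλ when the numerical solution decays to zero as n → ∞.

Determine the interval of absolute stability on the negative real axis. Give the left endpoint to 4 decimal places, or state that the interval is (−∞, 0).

With y'=λy (z=hλ):
  y_{n+1} = y_n + z·[2/3·y_n + 1/3·y_{n+1}] ⇒ (1 − 1/3z)y_{n+1} = (1 + 2/3z)y_n
  ⇒ R(z) = (1 + 2/3z)/(1 − 1/3z).

Find x<0 with |R(x)|<1.
x=-1.72: |R|=0.0932
R=−1: 1+2/3x = −1+1/3x ⇒ -1/3x=2 ⇒ x=2/(-1/3)=-6.0000
Confirm numerically:
  x=-5.979: |R|=0.99766 <1
  x=-5.750: |R|=0.97143 <1
  x=-4.225: |R|=0.75433 <1
  x=-2.722: |R|=0.42712 <1
  x=-6.361: |R|=1.03856 >1
  x=-6.308: |R|=1.03309 >1
  x=-6.299: |R|=1.03215 >1
Stable set (-6.0000, 0).

z∈(-6.0000,0).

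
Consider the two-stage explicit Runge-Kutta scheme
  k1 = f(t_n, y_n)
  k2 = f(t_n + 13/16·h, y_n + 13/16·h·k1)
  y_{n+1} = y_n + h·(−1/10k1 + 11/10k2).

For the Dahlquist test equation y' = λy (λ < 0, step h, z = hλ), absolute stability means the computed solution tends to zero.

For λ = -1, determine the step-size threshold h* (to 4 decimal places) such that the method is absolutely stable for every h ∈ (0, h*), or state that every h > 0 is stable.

(-1.1189,0); λ=-1 ⇒ h* = (160/143)/1 = 1.1189.

On y'=λy, z=hλ:
  k1=λy_n ⇒ h·k1=z·y_n;  k2=λ(1+13/16z)y_n ⇒ h·k2=z(1+13/16z)y_n
  y_{n+1}/y_n = 1 − 1/10z + 11/10z(1+13/16z) = 1 + z + 143/160z²
  so R(z) = 1 + z + 143/160z².

Solve |R(x)|<1 on ℝ⁻.
x=-1.07: |R|=0.9533
R=1: x+143/160x²=0 ⇒ x=−160/143=-1.1189; min R=1−1/(4·143/160)=0.7203>−1
Confirm numerically:
  x=-1.082: |R|=0.96433 <1
  x=-0.714: |R|=0.74163 <1
  x=-0.557: |R|=0.72029 <1
  x=-1.590: |R|=1.66949 >1
  x=-1.522: |R|=1.54836 >1
  x=-1.455: |R|=1.43709 >1
Interval (-1.1189, 0).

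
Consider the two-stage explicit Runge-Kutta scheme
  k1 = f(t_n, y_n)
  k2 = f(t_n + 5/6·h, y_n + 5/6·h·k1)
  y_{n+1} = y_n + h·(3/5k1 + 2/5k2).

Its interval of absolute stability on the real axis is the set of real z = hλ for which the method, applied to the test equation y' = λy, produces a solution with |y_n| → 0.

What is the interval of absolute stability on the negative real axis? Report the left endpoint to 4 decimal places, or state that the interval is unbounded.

Test eqn y'=λy, z=hλ:
  k1=λy_n ⇒ h·k1=z·y_n;  k2=λ(1+5/6z)y_n ⇒ h·k2=z(1+5/6z)y_n
  y_{n+1}/y_n = 1 + 3/5z + 2/5z(1+5/6z) = 1 + z + 1/3z²
  Hence R(z) = 1 + z + 1/3z².

Solve |R(x)|<1 on ℝ⁻.
x=-1.37: |R|=0.2556
R=1: x+1/3x²=0 ⇒ x=−3=-3.0000; min R=1−1/(4·1/3)=0.2500>−1
Confirm numerically:
  x=-2.926: |R|=0.92783 <1
  x=-2.764: |R|=0.78257 <1
  x=-1.960: |R|=0.32053 <1
  x=-3.301: |R|=1.33120 >1
  x=-3.194: |R|=1.20655 >1
  x=-3.115: |R|=1.11941 >1
Interval (-3.0000, 0).

(-3.0000, 0).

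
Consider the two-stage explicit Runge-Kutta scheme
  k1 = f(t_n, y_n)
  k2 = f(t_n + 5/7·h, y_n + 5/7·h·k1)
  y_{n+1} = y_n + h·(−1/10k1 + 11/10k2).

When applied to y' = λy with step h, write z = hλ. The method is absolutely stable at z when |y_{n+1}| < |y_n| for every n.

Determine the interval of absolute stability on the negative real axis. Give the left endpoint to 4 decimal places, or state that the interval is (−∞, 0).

(-1.2727, 0).

On y'=λy, z=hλ:
  k1=λy_n ⇒ h·k1=z·y_n;  k2=λ(1+5/7z)y_n ⇒ h·k2=z(1+5/7z)y_n
  y_{n+1}/y_n = 1 − 1/10z + 11/10z(1+5/7z) = 1 + z + 11/14z²
  ⇒ R(z) = 1 + z + 11/14z².

Need |R(x)|<1, x<0.
x=-0.86: |R|=0.7211
R=1: x+11/14x²=0 ⇒ x=−14/11=-1.2727; min R=1−1/(4·11/14)=0.6818>−1
Confirm numerically:
  x=-1.142: |R|=0.88270 <1
  x=-0.742: |R|=0.69059 <1
  x=-0.666: |R|=0.68251 <1
  x=-0.631: |R|=0.68184 <1
  x=-1.724: |R|=1.61128 >1
  x=-1.566: |R|=1.36085 >1
So |R|<1 on (-1.2727, 0).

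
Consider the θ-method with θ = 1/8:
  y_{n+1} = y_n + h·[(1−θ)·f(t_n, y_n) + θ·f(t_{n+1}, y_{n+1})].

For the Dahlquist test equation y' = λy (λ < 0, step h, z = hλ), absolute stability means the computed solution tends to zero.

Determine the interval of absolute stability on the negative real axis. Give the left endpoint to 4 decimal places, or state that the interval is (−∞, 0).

(-2.6667, 0).

On y'=λy, z=hλ:
  y_{n+1} = y_n + z·[7/8·y_n + 1/8·y_{n+1}] ⇒ (1 − 1/8z)y_{n+1} = (1 + 7/8z)y_n
  R(z) = (1 + 7/8z)/(1 − 1/8z).

Solve |R(x)|<1 on ℝ⁻.
x=-0.81: |R|=0.2645
R=−1: 1+7/8x = −1+1/8x ⇒ -3/4x=2 ⇒ x=2/(-3/4)=-2.6667
Confirm numerically:
  x=-1.867: |R|=0.51373 <1
  x=-1.840: |R|=0.49593 <1
  x=-1.631: |R|=0.35479 <1
  x=-1.201: |R|=0.04423 <1
  x=-3.009: |R|=1.18657 >1
  x=-2.894: |R|=1.12521 >1
Stable set (-2.6667, 0).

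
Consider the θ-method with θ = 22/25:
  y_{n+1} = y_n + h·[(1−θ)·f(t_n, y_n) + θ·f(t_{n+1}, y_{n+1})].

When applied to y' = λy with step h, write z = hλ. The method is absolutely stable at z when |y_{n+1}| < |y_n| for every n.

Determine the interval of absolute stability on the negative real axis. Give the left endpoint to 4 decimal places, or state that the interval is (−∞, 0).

On y'=λy, z=hλ:
  y_{n+1} = y_n + z·[3/25·y_n + 22/25·y_{n+1}] ⇒ (1 − 22/25z)y_{n+1} = (1 + 3/25z)y_n
  R(z) = (1 + 3/25z)/(1 − 22/25z).

Find x<0 with |R(x)|<1.
x=-1.61: |R|=0.3338
x=-2: |R|=0.2754
x=-10: |R|=0.0204
x=-100: |R|=0.1236
θ=22/25≥1/2 ⇒ |1+3/25x|<|1−22/25x| ∀x<0 ⇒ stable on all of ℝ⁻.

unbounded; (−∞, 0).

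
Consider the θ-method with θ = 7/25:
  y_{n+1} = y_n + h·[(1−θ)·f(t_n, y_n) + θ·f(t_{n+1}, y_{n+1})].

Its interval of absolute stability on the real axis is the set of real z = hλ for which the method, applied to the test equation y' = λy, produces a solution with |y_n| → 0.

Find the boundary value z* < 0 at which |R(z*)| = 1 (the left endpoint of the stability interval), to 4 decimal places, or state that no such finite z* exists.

Test eqn y'=λy, z=hλ:
  y_{n+1} = y_n + z·[18/25·y_n + 7/25·y_{n+1}] ⇒ (1 − 7/25z)y_{n+1} = (1 + 18/25z)y_n
  Hence R(z) = (1 + 18/25z)/(1 − 7/25z).

Find x<0 with |R(x)|<1.
x=-1.31: |R|=0.0416
R=−1: 1+18/25x = −1+7/25x ⇒ -11/25x=2 ⇒ x=2/(-11/25)=-4.5455
Confirm numerically:
  x=-4.305: |R|=0.95203 <1
  x=-4.163: |R|=0.92230 <1
  x=-4.005: |R|=0.88790 <1
  x=-1.892: |R|=0.23680 <1
  x=-4.800: |R|=1.04778 >1
  x=-4.614: |R|=1.01316 >1
So |R|<1 on (-4.5455, 0).

z* = -4.5455.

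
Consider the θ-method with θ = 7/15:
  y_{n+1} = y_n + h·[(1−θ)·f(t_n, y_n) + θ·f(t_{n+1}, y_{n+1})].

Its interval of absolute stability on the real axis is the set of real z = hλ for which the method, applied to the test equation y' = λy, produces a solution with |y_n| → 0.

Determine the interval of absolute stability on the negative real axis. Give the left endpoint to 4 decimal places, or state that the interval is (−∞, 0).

z∈(-30.0000,0).

Set f=λy, z=hλ:
  y_{n+1} = y_n + z·[8/15·y_n + 7/15·y_{n+1}] ⇒ (1 − 7/15z)y_{n+1} = (1 + 8/15z)y_n
  Hence R(z) = (1 + 8/15z)/(1 − 7/15z).

Find x<0 with |R(x)|<1.
x=-1.03: |R|=0.3044
R=−1: 1+8/15x = −1+7/15x ⇒ -1/15x=2 ⇒ x=2/(-1/15)=-30.0000
Confirm numerically:
  x=-29.657: |R|=0.99846 <1
  x=-28.588: |R|=0.99344 <1
  x=-24.952: |R|=0.97338 <1
  x=-30.123: |R|=1.00054 >1
  x=-30.034: |R|=1.00015 >1
So |R|<1 on (-30.0000, 0).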